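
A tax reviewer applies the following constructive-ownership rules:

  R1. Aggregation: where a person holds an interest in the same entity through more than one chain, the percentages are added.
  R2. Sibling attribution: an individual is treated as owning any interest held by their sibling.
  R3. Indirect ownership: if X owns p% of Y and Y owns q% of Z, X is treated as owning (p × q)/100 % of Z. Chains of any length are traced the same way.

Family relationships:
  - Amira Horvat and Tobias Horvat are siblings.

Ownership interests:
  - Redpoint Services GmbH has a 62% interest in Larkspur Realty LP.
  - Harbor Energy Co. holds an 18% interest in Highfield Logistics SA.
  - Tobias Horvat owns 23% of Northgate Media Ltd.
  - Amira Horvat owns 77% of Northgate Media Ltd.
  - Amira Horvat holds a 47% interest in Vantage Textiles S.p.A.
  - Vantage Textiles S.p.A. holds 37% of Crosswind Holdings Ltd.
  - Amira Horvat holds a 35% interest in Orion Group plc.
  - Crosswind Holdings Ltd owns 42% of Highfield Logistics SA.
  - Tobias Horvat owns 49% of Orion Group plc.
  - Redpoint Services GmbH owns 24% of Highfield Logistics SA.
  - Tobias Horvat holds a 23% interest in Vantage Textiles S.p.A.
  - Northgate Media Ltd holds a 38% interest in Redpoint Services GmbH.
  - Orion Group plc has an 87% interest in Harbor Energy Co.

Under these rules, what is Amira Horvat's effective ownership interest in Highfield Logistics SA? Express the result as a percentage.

By sibling attribution (R2), Amira Horvat is treated as also owning Tobias Horvat's interest in Orion Group plc, giving 35% + 49% = 84%.
By sibling attribution (R2), Amira Horvat is treated as also owning Tobias Horvat's interest in Vantage Textiles S.p.A, giving 47% + 23% = 70%.
By sibling attribution (R2), Amira Horvat is treated as also owning Tobias Horvat's interest in Northgate Media Ltd, giving 77% + 23% = 100%.
Chain via Orion Group plc → Harbor Energy Co. (R3): 84% × 87% × 18% = 13.1544% of Highfield Logistics SA.
Chain via Vantage Textiles S.p.A. → Crosswind Holdings Ltd (R3): 70% × 37% × 42% = 10.878% of Highfield Logistics SA.
Chain via Northgate Media Ltd → Redpoint Services GmbH (R3): 100% × 38% × 24% = 9.12% of Highfield Logistics SA.
Aggregating (R1): 13.1544% + 10.878% + 9.12% = 33.1524%.

33.1524%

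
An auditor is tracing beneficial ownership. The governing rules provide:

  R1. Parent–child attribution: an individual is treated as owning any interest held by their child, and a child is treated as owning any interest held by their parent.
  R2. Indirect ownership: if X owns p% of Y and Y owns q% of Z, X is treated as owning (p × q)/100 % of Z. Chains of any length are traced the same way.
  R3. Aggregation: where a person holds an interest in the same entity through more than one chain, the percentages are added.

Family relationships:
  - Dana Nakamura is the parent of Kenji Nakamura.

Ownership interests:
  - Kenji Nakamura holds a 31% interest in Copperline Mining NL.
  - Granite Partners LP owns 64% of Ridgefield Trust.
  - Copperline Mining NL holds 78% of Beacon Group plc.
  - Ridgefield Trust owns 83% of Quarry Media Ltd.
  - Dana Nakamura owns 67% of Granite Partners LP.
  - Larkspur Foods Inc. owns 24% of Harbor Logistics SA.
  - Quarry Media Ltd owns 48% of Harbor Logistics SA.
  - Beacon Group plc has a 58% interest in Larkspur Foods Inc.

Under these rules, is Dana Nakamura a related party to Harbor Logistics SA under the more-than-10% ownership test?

By parent–child attribution (R1), Dana Nakamura is treated as owning Kenji Nakamura's 31% interest in Copperline Mining NL.
Chain via Granite Partners LP → Ridgefield Trust → Quarry Media Ltd (R2): 67% × 64% × 83% × 48% = 17.083392% of Harbor Logistics SA.
Chain via Copperline Mining NL → Beacon Group plc → Larkspur Foods Inc. (R2): 31% × 78% × 58% × 24% = 3.365856% of Harbor Logistics SA.
Aggregating (R3): 17.083392% + 3.365856% = 20.449248%.
20.449248% exceeds the 10% threshold, so Dana is a related party to Harbor Logistics SA.

Yes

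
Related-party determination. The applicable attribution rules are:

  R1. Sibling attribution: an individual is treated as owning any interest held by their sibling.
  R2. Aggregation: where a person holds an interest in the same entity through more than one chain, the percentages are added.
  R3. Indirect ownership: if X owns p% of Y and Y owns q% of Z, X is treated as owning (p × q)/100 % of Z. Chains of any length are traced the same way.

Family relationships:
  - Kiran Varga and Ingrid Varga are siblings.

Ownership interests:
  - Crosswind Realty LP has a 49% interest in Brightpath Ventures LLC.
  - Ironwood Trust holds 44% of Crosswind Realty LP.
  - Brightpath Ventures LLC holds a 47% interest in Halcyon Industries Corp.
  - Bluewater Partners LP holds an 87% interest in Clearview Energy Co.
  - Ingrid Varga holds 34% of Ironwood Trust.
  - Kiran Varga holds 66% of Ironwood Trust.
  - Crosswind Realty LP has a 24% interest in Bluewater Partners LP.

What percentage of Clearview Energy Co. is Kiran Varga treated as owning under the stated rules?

By sibling attribution (R1), Kiran Varga is treated as also owning Ingrid Varga's interest in Ironwood Trust, giving 66% + 34% = 100%.
Chain via Ironwood Trust → Crosswind Realty LP → Bluewater Partners LP (R3): 100% × 44% × 24% × 87% = 9.1872% of Clearview Energy Co.

9.1872%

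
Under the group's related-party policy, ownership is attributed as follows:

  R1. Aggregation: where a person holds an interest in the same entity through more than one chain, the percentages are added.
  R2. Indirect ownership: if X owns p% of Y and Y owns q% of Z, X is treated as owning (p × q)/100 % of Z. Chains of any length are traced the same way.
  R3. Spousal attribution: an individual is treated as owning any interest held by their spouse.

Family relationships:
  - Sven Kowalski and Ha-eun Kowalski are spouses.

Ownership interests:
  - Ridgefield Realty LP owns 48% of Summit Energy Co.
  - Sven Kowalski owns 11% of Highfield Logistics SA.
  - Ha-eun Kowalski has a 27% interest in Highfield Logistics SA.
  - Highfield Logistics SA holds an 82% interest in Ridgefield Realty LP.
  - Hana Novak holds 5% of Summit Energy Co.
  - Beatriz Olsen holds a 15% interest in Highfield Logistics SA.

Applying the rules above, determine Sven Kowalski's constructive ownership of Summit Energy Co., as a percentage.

By spousal attribution (R3), Sven Kowalski is treated as also owning Ha-eun Kowalski's interest in Highfield Logistics SA, giving 11% + 27% = 38%.
Chain via Highfield Logistics SA → Ridgefield Realty LP (R2): 38% × 82% × 48% = 14.9568% of Summit Energy Co.

14.9568%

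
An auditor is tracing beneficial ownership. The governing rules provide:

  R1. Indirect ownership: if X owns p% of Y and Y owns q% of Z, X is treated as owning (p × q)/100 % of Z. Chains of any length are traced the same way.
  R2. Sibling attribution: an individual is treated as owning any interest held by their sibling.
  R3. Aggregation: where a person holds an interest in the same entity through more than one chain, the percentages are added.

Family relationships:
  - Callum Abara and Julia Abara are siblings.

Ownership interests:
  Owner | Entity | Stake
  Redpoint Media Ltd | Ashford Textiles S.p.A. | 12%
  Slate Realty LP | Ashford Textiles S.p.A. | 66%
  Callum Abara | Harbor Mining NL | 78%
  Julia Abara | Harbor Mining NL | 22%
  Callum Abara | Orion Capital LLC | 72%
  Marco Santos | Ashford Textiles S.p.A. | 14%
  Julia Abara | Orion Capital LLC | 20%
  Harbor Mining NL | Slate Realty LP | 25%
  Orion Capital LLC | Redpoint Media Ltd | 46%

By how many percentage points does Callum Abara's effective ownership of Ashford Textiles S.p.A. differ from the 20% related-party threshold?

1.5784

By sibling attribution (R2), Callum Abara is treated as also owning Julia Abara's interest in Harbor Mining NL, giving 78% + 22% = 100%.
By sibling attribution (R2), Callum Abara is treated as also owning Julia Abara's interest in Orion Capital LLC, giving 72% + 20% = 92%.
Chain via Harbor Mining NL → Slate Realty LP (R1): 100% × 25% × 66% = 16.5% of Ashford Textiles S.p.A.
Chain via Orion Capital LLC → Redpoint Media Ltd (R1): 92% × 46% × 12% = 5.0784% of Ashford Textiles S.p.A.
Aggregating (R3): 16.5% + 5.0784% = 21.5784%.
21.5784% exceeds the 20% threshold by 1.5784 percentage points.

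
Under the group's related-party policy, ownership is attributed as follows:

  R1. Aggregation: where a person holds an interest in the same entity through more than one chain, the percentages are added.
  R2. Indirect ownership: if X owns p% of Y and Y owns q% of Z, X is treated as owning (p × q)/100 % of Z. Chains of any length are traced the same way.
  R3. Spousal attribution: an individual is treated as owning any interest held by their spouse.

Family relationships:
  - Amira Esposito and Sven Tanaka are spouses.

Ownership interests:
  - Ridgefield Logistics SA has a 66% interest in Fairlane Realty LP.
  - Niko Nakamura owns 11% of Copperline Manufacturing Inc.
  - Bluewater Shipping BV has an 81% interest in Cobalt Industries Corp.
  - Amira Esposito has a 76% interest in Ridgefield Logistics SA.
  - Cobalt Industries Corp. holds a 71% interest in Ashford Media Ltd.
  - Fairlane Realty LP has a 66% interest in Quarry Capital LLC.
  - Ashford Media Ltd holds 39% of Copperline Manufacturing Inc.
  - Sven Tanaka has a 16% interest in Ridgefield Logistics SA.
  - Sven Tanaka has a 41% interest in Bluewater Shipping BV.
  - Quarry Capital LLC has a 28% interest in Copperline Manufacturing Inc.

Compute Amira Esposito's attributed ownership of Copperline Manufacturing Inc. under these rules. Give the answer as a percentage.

20.416905%

By spousal attribution (R3), Amira Esposito is treated as also owning Sven Tanaka's interest in Ridgefield Logistics SA, giving 76% + 16% = 92%.
By spousal attribution (R3), Amira Esposito is treated as owning Sven Tanaka's 41% interest in Bluewater Shipping BV.
Chain via Ridgefield Logistics SA → Fairlane Realty LP → Quarry Capital LLC (R2): 92% × 66% × 66% × 28% = 11.221056% of Copperline Manufacturing Inc.
Chain via Bluewater Shipping BV → Cobalt Industries Corp. → Ashford Media Ltd (R2): 41% × 81% × 71% × 39% = 9.195849% of Copperline Manufacturing Inc.
Aggregating (R1): 11.221056% + 9.195849% = 20.416905%.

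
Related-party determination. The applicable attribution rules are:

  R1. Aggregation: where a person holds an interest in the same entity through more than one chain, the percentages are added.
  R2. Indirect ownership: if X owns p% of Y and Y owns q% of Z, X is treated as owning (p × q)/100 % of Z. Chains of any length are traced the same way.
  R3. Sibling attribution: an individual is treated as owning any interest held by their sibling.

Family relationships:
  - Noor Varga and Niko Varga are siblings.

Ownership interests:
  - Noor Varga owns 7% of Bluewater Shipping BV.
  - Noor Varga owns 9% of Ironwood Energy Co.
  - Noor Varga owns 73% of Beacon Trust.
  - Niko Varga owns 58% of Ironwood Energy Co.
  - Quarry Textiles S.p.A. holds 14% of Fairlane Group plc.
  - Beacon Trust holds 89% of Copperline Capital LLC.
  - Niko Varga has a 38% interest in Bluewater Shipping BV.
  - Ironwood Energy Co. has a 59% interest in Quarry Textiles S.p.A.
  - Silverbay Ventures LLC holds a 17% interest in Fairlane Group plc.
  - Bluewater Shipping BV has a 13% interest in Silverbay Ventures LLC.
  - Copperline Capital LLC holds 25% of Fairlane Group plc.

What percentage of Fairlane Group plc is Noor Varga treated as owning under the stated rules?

22.7712%

By sibling attribution (R3), Noor Varga is treated as also owning Niko Varga's interest in Bluewater Shipping BV, giving 7% + 38% = 45%.
By sibling attribution (R3), Noor Varga is treated as also owning Niko Varga's interest in Ironwood Energy Co, giving 9% + 58% = 67%.
Chain via Bluewater Shipping BV → Silverbay Ventures LLC (R2): 45% × 13% × 17% = 0.9945% of Fairlane Group plc.
Chain via Beacon Trust → Copperline Capital LLC (R2): 73% × 89% × 25% = 16.2425% of Fairlane Group plc.
Chain via Ironwood Energy Co. → Quarry Textiles S.p.A. (R2): 67% × 59% × 14% = 5.5342% of Fairlane Group plc.
Aggregating (R1): 0.9945% + 16.2425% + 5.5342% = 22.7712%.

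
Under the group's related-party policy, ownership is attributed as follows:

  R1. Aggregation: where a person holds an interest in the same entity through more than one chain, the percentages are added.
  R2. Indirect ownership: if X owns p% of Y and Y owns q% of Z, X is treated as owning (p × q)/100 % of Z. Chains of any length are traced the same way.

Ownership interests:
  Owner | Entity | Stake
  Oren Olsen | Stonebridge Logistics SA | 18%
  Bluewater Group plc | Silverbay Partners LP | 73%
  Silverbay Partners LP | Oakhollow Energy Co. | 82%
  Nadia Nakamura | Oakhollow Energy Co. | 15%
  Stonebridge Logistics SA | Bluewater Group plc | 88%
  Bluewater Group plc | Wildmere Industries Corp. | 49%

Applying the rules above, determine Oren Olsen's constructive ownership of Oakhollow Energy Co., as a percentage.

9.481824%

Chain via Stonebridge Logistics SA → Bluewater Group plc → Silverbay Partners LP (R2): 18% × 88% × 73% × 82% = 9.481824% of Oakhollow Energy Co.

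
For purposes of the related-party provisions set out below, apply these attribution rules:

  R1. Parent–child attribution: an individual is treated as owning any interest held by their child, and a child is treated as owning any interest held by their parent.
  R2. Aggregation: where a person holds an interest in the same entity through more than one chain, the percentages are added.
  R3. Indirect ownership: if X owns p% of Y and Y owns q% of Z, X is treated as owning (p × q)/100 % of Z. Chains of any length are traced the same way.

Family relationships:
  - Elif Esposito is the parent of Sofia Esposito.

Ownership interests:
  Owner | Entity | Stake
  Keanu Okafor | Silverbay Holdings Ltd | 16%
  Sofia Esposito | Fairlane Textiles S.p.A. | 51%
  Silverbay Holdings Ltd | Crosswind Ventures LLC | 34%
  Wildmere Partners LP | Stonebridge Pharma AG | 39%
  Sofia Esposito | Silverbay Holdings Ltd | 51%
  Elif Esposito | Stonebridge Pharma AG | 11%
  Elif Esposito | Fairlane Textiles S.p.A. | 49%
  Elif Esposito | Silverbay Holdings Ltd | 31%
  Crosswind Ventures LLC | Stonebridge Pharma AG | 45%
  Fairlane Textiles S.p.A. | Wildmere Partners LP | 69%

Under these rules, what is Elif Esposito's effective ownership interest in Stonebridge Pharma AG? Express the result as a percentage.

50.456%

By parent–child attribution (R1), Elif Esposito is treated as also owning Sofia Esposito's interest in Fairlane Textiles S.p.A, giving 49% + 51% = 100%.
By parent–child attribution (R1), Elif Esposito is treated as also owning Sofia Esposito's interest in Silverbay Holdings Ltd, giving 31% + 51% = 82%.
Chain via Fairlane Textiles S.p.A. → Wildmere Partners LP (R3): 100% × 69% × 39% = 26.91% of Stonebridge Pharma AG.
Chain via Silverbay Holdings Ltd → Crosswind Ventures LLC (R3): 82% × 34% × 45% = 12.546% of Stonebridge Pharma AG.
Direct interest in Stonebridge Pharma AG: 11%.
Aggregating (R2): 26.91% + 12.546% + 11% = 50.456%.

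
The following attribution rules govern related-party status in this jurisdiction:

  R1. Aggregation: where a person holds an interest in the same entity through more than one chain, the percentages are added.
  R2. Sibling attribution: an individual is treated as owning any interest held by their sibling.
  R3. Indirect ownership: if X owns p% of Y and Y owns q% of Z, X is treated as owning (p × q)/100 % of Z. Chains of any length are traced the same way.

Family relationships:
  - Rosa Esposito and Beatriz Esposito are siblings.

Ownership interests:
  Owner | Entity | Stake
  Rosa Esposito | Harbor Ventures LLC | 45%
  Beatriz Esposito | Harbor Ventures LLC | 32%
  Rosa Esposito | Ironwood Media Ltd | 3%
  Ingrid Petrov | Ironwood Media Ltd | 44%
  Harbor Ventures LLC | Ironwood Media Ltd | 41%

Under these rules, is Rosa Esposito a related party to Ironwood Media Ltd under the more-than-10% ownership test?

Yes

By sibling attribution (R2), Rosa Esposito is treated as also owning Beatriz Esposito's interest in Harbor Ventures LLC, giving 45% + 32% = 77%.
Chain via Harbor Ventures LLC (R3): 77% × 41% = 31.57% of Ironwood Media Ltd.
Direct interest in Ironwood Media Ltd: 3%.
Aggregating (R1): 31.57% + 3% = 34.57%.
34.57% exceeds the 10% threshold, so Rosa is a related party to Ironwood Media Ltd.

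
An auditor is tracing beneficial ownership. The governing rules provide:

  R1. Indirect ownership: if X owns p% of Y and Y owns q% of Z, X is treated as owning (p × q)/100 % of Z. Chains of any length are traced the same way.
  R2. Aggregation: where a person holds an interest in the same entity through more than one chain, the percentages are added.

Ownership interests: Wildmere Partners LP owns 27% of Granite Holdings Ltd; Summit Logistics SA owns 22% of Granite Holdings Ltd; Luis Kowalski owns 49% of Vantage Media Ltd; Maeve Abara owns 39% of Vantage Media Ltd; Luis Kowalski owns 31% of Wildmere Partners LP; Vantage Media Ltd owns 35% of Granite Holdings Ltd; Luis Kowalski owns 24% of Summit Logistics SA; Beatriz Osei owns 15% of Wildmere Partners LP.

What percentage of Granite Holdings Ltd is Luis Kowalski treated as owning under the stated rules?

Chain via Summit Logistics SA (R1): 24% × 22% = 5.28% of Granite Holdings Ltd.
Chain via Vantage Media Ltd (R1): 49% × 35% = 17.15% of Granite Holdings Ltd.
Chain via Wildmere Partners LP (R1): 31% × 27% = 8.37% of Granite Holdings Ltd.
Aggregating (R2): 5.28% + 17.15% + 8.37% = 30.8%.

30.8%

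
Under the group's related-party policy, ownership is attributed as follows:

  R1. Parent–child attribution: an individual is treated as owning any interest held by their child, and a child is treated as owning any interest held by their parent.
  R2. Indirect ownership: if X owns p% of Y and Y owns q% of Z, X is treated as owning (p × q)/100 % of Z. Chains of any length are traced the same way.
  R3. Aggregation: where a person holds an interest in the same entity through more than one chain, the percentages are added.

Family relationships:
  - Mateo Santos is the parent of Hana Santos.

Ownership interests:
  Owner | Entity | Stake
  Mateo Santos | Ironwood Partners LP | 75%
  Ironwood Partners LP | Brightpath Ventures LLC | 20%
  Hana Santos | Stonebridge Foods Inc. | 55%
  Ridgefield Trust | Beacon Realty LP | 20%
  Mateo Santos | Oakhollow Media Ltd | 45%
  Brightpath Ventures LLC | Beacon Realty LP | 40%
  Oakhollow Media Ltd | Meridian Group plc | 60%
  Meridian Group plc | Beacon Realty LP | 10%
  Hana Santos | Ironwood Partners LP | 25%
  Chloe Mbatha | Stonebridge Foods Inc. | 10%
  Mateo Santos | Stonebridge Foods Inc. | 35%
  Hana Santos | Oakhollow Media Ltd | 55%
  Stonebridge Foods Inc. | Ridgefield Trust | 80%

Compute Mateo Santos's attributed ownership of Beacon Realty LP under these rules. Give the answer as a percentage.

By parent–child attribution (R1), Mateo Santos is treated as also owning Hana Santos's interest in Ironwood Partners LP, giving 75% + 25% = 100%.
By parent–child attribution (R1), Mateo Santos is treated as also owning Hana Santos's interest in Oakhollow Media Ltd, giving 45% + 55% = 100%.
By parent–child attribution (R1), Mateo Santos is treated as also owning Hana Santos's interest in Stonebridge Foods Inc, giving 35% + 55% = 90%.
Chain via Ironwood Partners LP → Brightpath Ventures LLC (R2): 100% × 20% × 40% = 8% of Beacon Realty LP.
Chain via Oakhollow Media Ltd → Meridian Group plc (R2): 100% × 60% × 10% = 6% of Beacon Realty LP.
Chain via Stonebridge Foods Inc. → Ridgefield Trust (R2): 90% × 80% × 20% = 14.4% of Beacon Realty LP.
Aggregating (R3): 8% + 6% + 14.4% = 28.4%.

28.4%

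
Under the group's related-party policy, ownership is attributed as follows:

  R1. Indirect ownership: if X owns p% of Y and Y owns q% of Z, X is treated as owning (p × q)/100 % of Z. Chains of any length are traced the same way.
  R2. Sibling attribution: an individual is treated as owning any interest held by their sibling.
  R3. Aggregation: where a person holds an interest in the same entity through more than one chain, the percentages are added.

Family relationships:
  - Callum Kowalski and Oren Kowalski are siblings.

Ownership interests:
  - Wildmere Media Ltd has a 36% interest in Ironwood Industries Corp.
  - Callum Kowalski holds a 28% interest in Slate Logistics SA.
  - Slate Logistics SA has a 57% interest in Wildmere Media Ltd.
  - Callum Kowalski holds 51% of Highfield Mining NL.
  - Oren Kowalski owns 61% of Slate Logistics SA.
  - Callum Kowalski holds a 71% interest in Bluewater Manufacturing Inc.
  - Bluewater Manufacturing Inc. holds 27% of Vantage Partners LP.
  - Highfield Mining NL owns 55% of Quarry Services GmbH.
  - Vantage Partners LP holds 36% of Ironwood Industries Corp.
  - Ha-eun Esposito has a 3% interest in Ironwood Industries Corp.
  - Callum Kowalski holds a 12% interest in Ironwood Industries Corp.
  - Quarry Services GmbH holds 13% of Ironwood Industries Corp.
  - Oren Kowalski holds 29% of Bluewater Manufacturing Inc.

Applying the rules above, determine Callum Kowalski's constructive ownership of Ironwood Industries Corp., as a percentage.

By sibling attribution (R2), Callum Kowalski is treated as also owning Oren Kowalski's interest in Bluewater Manufacturing Inc, giving 71% + 29% = 100%.
By sibling attribution (R2), Callum Kowalski is treated as also owning Oren Kowalski's interest in Slate Logistics SA, giving 28% + 61% = 89%.
Chain via Highfield Mining NL → Quarry Services GmbH (R1): 51% × 55% × 13% = 3.6465% of Ironwood Industries Corp.
Chain via Bluewater Manufacturing Inc. → Vantage Partners LP (R1): 100% × 27% × 36% = 9.72% of Ironwood Industries Corp.
Chain via Slate Logistics SA → Wildmere Media Ltd (R1): 89% × 57% × 36% = 18.2628% of Ironwood Industries Corp.
Direct interest in Ironwood Industries Corp: 12%.
Aggregating (R3): 3.6465% + 9.72% + 18.2628% + 12% = 43.6293%.

43.6293%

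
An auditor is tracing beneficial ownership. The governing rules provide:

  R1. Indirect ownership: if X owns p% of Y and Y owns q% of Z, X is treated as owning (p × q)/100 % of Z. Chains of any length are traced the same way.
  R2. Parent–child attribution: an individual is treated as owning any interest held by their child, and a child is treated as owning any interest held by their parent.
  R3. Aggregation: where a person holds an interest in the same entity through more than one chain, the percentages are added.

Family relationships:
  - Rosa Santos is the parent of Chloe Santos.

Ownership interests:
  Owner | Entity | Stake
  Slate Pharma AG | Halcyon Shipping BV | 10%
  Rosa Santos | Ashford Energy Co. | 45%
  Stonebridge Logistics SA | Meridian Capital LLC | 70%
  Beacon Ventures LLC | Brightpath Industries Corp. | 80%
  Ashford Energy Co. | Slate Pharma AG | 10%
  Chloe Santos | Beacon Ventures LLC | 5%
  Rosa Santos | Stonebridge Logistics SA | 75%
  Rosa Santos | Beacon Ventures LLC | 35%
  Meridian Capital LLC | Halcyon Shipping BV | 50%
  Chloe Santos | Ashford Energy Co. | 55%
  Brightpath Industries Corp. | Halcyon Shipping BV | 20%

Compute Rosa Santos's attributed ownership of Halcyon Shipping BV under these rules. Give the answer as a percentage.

33.65%

By parent–child attribution (R2), Rosa Santos is treated as also owning Chloe Santos's interest in Ashford Energy Co, giving 45% + 55% = 100%.
By parent–child attribution (R2), Rosa Santos is treated as also owning Chloe Santos's interest in Beacon Ventures LLC, giving 35% + 5% = 40%.
Chain via Ashford Energy Co. → Slate Pharma AG (R1): 100% × 10% × 10% = 1% of Halcyon Shipping BV.
Chain via Stonebridge Logistics SA → Meridian Capital LLC (R1): 75% × 70% × 50% = 26.25% of Halcyon Shipping BV.
Chain via Beacon Ventures LLC → Brightpath Industries Corp. (R1): 40% × 80% × 20% = 6.4% of Halcyon Shipping BV.
Aggregating (R3): 1% + 26.25% + 6.4% = 33.65%.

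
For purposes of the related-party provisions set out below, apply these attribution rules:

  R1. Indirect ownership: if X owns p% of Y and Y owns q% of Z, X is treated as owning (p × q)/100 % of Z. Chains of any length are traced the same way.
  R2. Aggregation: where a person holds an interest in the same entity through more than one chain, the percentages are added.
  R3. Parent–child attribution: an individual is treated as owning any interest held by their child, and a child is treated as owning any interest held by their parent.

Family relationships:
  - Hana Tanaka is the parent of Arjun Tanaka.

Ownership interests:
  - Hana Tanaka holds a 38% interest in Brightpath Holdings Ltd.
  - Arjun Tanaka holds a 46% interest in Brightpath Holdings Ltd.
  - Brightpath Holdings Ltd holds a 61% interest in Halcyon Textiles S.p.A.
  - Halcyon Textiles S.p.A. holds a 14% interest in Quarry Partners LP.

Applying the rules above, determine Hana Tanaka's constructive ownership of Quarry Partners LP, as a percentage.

7.1736%

By parent–child attribution (R3), Hana Tanaka is treated as also owning Arjun Tanaka's interest in Brightpath Holdings Ltd, giving 38% + 46% = 84%.
Chain via Brightpath Holdings Ltd → Halcyon Textiles S.p.A. (R1): 84% × 61% × 14% = 7.1736% of Quarry Partners LP.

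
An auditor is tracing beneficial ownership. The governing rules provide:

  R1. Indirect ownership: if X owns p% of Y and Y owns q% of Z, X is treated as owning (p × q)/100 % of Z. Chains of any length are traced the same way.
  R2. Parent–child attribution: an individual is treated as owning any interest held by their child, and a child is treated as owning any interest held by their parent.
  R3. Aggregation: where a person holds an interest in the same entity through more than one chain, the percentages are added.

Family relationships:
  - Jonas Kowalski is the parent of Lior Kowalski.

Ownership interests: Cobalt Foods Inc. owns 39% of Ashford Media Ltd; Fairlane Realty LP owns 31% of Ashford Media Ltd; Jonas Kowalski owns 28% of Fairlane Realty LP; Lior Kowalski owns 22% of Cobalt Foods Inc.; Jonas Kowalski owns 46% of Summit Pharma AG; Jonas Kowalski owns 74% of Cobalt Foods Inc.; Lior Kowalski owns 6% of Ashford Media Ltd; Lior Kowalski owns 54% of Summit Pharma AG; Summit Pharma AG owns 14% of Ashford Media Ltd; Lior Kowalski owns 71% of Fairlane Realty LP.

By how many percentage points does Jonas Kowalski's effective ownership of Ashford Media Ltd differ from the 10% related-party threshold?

By parent–child attribution (R2), Jonas Kowalski is treated as also owning Lior Kowalski's interest in Summit Pharma AG, giving 46% + 54% = 100%.
By parent–child attribution (R2), Jonas Kowalski is treated as also owning Lior Kowalski's interest in Fairlane Realty LP, giving 28% + 71% = 99%.
By parent–child attribution (R2), Jonas Kowalski is treated as also owning Lior Kowalski's interest in Cobalt Foods Inc, giving 74% + 22% = 96%.
By parent–child attribution (R2), Jonas Kowalski is treated as owning Lior Kowalski's 6% interest in Ashford Media Ltd.
Chain via Summit Pharma AG (R1): 100% × 14% = 14% of Ashford Media Ltd.
Chain via Fairlane Realty LP (R1): 99% × 31% = 30.69% of Ashford Media Ltd.
Chain via Cobalt Foods Inc. (R1): 96% × 39% = 37.44% of Ashford Media Ltd.
Direct interest in Ashford Media Ltd: 6%.
Aggregating (R3): 14% + 30.69% + 37.44% + 6% = 88.13%.
88.13% exceeds the 10% threshold by 78.13 percentage points.

78.13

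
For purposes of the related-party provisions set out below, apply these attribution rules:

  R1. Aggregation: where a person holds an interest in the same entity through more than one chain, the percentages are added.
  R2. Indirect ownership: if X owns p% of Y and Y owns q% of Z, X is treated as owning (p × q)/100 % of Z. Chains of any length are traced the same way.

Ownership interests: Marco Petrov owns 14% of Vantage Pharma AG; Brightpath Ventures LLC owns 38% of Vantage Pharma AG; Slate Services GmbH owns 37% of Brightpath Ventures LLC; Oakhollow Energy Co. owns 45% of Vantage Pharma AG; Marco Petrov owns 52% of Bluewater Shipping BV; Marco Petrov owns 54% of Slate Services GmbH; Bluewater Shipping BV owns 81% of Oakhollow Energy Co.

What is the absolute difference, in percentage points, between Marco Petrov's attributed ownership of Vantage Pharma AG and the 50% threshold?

Chain via Slate Services GmbH → Brightpath Ventures LLC (R2): 54% × 37% × 38% = 7.5924% of Vantage Pharma AG.
Chain via Bluewater Shipping BV → Oakhollow Energy Co. (R2): 52% × 81% × 45% = 18.954% of Vantage Pharma AG.
Direct interest in Vantage Pharma AG: 14%.
Aggregating (R1): 7.5924% + 18.954% + 14% = 40.5464%.
40.5464% falls short of the 50% threshold by 9.4536 percentage points.

9.4536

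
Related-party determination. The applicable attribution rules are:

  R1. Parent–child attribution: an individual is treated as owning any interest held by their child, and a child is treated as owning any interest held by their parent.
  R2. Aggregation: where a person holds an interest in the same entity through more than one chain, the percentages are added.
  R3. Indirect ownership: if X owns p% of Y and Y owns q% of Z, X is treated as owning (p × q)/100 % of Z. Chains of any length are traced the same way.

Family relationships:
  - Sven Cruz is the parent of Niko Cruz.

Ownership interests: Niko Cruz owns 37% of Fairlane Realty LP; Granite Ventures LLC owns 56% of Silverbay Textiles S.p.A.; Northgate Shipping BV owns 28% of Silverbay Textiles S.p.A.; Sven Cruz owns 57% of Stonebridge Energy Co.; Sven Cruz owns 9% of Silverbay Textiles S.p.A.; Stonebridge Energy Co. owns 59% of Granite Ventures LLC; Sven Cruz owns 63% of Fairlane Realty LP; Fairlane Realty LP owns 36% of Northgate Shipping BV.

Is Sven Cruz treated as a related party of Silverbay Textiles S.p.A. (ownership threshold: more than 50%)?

No

By parent–child attribution (R1), Sven Cruz is treated as also owning Niko Cruz's interest in Fairlane Realty LP, giving 63% + 37% = 100%.
Chain via Stonebridge Energy Co. → Granite Ventures LLC (R3): 57% × 59% × 56% = 18.8328% of Silverbay Textiles S.p.A.
Chain via Fairlane Realty LP → Northgate Shipping BV (R3): 100% × 36% × 28% = 10.08% of Silverbay Textiles S.p.A.
Direct interest in Silverbay Textiles S.p.A: 9%.
Aggregating (R2): 18.8328% + 10.08% + 9% = 37.9128%.
37.9128% does not exceed the 50% threshold, so Sven is not a related party to Silverbay Textiles S.p.A.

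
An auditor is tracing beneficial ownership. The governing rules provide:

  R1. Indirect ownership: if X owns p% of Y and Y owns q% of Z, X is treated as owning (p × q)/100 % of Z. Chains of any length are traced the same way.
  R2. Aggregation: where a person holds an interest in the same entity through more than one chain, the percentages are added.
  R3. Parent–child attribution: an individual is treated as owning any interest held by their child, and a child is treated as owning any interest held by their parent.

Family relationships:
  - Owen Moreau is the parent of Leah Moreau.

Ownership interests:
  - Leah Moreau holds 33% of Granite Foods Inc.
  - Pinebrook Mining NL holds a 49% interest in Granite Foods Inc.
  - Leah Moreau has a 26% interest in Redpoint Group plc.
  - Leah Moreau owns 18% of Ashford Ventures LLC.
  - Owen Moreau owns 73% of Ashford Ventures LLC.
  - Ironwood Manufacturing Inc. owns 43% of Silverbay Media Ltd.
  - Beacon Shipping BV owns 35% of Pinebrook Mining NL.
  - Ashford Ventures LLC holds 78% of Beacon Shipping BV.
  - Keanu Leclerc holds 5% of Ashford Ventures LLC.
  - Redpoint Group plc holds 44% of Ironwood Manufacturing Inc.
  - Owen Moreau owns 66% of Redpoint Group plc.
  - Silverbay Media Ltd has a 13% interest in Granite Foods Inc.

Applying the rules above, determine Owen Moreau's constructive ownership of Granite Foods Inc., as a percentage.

By parent–child attribution (R3), Owen Moreau is treated as also owning Leah Moreau's interest in Redpoint Group plc, giving 66% + 26% = 92%.
By parent–child attribution (R3), Owen Moreau is treated as also owning Leah Moreau's interest in Ashford Ventures LLC, giving 73% + 18% = 91%.
By parent–child attribution (R3), Owen Moreau is treated as owning Leah Moreau's 33% interest in Granite Foods Inc.
Chain via Redpoint Group plc → Ironwood Manufacturing Inc. → Silverbay Media Ltd (R1): 92% × 44% × 43% × 13% = 2.262832% of Granite Foods Inc.
Chain via Ashford Ventures LLC → Beacon Shipping BV → Pinebrook Mining NL (R1): 91% × 78% × 35% × 49% = 12.17307% of Granite Foods Inc.
Direct interest in Granite Foods Inc: 33%.
Aggregating (R2): 2.262832% + 12.17307% + 33% = 47.435902%.

47.435902%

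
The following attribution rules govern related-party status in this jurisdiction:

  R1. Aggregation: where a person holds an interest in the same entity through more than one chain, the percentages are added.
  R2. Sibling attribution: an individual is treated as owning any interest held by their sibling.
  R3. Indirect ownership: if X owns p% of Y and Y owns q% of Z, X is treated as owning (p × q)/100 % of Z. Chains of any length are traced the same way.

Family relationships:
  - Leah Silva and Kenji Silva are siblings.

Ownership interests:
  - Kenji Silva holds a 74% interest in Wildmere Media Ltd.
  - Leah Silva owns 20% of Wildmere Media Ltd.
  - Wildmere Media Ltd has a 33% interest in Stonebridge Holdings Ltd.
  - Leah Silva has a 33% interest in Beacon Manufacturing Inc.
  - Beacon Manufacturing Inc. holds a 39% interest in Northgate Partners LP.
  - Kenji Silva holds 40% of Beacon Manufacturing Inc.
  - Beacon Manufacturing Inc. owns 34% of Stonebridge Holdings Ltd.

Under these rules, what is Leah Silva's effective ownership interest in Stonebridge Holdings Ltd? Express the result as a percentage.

By sibling attribution (R2), Leah Silva is treated as also owning Kenji Silva's interest in Beacon Manufacturing Inc, giving 33% + 40% = 73%.
By sibling attribution (R2), Leah Silva is treated as also owning Kenji Silva's interest in Wildmere Media Ltd, giving 20% + 74% = 94%.
Chain via Beacon Manufacturing Inc. (R3): 73% × 34% = 24.82% of Stonebridge Holdings Ltd.
Chain via Wildmere Media Ltd (R3): 94% × 33% = 31.02% of Stonebridge Holdings Ltd.
Aggregating (R1): 24.82% + 31.02% = 55.84%.

55.84%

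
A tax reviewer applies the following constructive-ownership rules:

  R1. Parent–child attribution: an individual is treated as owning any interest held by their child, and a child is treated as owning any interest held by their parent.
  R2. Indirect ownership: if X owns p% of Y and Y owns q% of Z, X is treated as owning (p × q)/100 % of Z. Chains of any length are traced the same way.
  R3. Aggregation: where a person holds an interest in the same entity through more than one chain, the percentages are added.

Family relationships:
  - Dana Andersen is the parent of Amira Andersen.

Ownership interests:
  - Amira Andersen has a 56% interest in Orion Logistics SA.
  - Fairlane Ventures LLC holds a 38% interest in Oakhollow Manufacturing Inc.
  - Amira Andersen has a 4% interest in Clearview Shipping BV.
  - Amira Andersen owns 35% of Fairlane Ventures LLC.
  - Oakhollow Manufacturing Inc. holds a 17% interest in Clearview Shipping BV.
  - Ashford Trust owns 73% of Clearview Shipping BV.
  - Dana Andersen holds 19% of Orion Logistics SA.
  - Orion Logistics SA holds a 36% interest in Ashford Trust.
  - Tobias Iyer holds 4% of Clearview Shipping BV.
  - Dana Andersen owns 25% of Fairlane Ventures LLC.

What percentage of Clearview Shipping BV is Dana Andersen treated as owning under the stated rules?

27.586%

By parent–child attribution (R1), Dana Andersen is treated as also owning Amira Andersen's interest in Fairlane Ventures LLC, giving 25% + 35% = 60%.
By parent–child attribution (R1), Dana Andersen is treated as also owning Amira Andersen's interest in Orion Logistics SA, giving 19% + 56% = 75%.
By parent–child attribution (R1), Dana Andersen is treated as owning Amira Andersen's 4% interest in Clearview Shipping BV.
Chain via Fairlane Ventures LLC → Oakhollow Manufacturing Inc. (R2): 60% × 38% × 17% = 3.876% of Clearview Shipping BV.
Chain via Orion Logistics SA → Ashford Trust (R2): 75% × 36% × 73% = 19.71% of Clearview Shipping BV.
Direct interest in Clearview Shipping BV: 4%.
Aggregating (R3): 3.876% + 19.71% + 4% = 27.586%.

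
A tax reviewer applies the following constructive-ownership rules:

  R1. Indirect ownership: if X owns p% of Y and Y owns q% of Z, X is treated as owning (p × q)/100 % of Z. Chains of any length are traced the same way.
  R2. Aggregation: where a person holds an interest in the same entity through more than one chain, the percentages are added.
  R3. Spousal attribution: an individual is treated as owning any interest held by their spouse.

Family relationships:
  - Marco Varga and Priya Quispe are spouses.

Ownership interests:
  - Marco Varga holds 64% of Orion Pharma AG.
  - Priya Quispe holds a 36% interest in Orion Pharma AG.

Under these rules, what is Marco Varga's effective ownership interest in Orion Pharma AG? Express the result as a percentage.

100%

By spousal attribution (R3), Marco Varga is treated as also owning Priya Quispe's interest in Orion Pharma AG, giving 64% + 36% = 100%.
Direct interest in Orion Pharma AG: 100%.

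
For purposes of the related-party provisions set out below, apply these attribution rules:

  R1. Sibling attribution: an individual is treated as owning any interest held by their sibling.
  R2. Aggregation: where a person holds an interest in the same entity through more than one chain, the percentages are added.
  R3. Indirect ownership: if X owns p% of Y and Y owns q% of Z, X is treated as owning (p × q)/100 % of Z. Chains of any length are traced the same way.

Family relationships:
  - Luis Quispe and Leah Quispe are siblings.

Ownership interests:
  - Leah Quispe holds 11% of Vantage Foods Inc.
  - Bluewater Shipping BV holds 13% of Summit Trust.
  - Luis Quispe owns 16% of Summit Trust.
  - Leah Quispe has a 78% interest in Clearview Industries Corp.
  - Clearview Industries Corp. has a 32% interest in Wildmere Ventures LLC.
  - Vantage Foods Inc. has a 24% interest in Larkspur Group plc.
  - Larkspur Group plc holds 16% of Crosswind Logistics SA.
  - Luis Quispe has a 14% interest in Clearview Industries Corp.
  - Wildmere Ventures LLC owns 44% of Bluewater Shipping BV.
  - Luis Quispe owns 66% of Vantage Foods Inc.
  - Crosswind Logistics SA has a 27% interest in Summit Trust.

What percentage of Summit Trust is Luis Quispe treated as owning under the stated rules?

18.482304%

By sibling attribution (R1), Luis Quispe is treated as also owning Leah Quispe's interest in Clearview Industries Corp, giving 14% + 78% = 92%.
By sibling attribution (R1), Luis Quispe is treated as also owning Leah Quispe's interest in Vantage Foods Inc, giving 66% + 11% = 77%.
Chain via Clearview Industries Corp. → Wildmere Ventures LLC → Bluewater Shipping BV (R3): 92% × 32% × 44% × 13% = 1.683968% of Summit Trust.
Chain via Vantage Foods Inc. → Larkspur Group plc → Crosswind Logistics SA (R3): 77% × 24% × 16% × 27% = 0.798336% of Summit Trust.
Direct interest in Summit Trust: 16%.
Aggregating (R2): 1.683968% + 0.798336% + 16% = 18.482304%.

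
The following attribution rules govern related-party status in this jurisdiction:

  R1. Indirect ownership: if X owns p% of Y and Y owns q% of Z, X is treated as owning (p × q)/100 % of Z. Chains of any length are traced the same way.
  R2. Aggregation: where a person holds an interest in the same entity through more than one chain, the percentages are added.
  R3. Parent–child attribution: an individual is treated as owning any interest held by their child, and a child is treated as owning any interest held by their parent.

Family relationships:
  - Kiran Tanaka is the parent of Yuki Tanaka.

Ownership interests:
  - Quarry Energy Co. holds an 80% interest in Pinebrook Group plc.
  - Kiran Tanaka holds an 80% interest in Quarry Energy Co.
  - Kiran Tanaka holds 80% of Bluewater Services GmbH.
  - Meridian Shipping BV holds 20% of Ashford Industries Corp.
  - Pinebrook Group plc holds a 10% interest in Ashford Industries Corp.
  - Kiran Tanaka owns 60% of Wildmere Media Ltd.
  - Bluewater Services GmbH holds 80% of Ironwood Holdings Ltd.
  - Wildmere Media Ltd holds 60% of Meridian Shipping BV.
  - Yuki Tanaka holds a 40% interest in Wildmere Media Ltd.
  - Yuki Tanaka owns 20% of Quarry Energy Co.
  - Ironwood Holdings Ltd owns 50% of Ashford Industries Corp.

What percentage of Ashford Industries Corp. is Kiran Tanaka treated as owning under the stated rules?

By parent–child attribution (R3), Kiran Tanaka is treated as also owning Yuki Tanaka's interest in Wildmere Media Ltd, giving 60% + 40% = 100%.
By parent–child attribution (R3), Kiran Tanaka is treated as also owning Yuki Tanaka's interest in Quarry Energy Co, giving 80% + 20% = 100%.
Chain via Bluewater Services GmbH → Ironwood Holdings Ltd (R1): 80% × 80% × 50% = 32% of Ashford Industries Corp.
Chain via Wildmere Media Ltd → Meridian Shipping BV (R1): 100% × 60% × 20% = 12% of Ashford Industries Corp.
Chain via Quarry Energy Co. → Pinebrook Group plc (R1): 100% × 80% × 10% = 8% of Ashford Industries Corp.
Aggregating (R2): 32% + 12% + 8% = 52%.

52%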